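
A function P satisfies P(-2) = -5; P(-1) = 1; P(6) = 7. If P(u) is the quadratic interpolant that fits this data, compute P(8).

L_0(8) = (9)·(2)/[(-1)·(-8)] = 9/4
L_1(8) = (10)·(2)/[(1)·(-7)] = -20/7
L_2(8) = (10)·(9)/[(8)·(7)] = 45/28
Sum: (-5)·(9/4) + 1·(-20/7) + 7·(45/28) = -20/7

-20/7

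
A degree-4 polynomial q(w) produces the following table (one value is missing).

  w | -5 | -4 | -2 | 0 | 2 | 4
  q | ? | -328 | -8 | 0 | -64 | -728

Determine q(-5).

The 5 known values determine q uniquely (degree ≤ 4).
Evaluate each Lagrange basis at w = -5:
L_0(-5) = (-3)·(-5)·(-7)·(-9)/[(-2)·(-4)·(-6)·(-8)] = 315/128
L_1(-5) = (-1)·(-5)·(-7)·(-9)/[(2)·(-2)·(-4)·(-6)] = -105/32
L_2(-5) = (-1)·(-3)·(-7)·(-9)/[(4)·(2)·(-2)·(-4)] = 189/64
L_3(-5) = (-1)·(-3)·(-5)·(-9)/[(6)·(4)·(2)·(-2)] = -45/32
L_4(-5) = (-1)·(-3)·(-5)·(-7)/[(8)·(6)·(4)·(2)] = 35/128
Sum: (-328)·(315/128) + (-8)·(-105/32) + 0 + (-64)·(-45/32) + (-728)·(35/128) = -890

-890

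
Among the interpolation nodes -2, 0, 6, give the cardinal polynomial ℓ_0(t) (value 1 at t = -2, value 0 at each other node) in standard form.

ℓ_0(t) = t(t - 6) / [(-2)·(-8)]
       = (t^2 - 6t) / (16)

ℓ_0(t) = (1/16)t^2 - (3/8)t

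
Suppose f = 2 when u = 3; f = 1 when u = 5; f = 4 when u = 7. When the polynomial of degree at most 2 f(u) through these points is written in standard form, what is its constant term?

Build the Lagrange basis polynomials:
L_0(u) = (u - 5)(u - 7) / [8] = (1/8)u^2 - (3/2)u + 35/8
L_1(u) = (u - 3)(u - 7) / [-4] = -(1/4)u^2 + (5/2)u - 21/4
L_2(u) = (u - 3)(u - 5) / [8] = (1/8)u^2 - u + 15/8
f(u) = 2·L_0 + 1·L_1 + 4·L_2
Only the constant term is needed; take it from each L_i and combine:
2·(35/8) + 1·(-21/4) + 4·(15/8) = 11

11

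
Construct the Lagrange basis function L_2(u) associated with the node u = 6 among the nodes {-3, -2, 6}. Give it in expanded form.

L_2(u) = (1/72)u^2 + (5/72)u + 1/12

L_2(u) = (u + 3)(u + 2) / [(9)·(8)]
       = (u^2 + 5u + 6) / (72)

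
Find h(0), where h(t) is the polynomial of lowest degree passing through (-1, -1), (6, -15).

L_0(0) = (-6)/[(-7)] = 6/7
L_1(0) = (1)/[(7)] = 1/7
Sum: (-1)·(6/7) + (-15)·(1/7) = -3

-3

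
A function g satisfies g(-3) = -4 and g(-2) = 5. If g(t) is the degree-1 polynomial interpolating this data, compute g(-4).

Evaluate each Lagrange basis at t = -4:
L_0(-4) = (-2)/[(-1)] = 2
L_1(-4) = (-1)/[(1)] = -1
Sum: (-4)·(2) + 5·(-1) = -13

-13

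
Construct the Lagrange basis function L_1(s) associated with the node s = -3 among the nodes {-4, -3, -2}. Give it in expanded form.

L_1(s) = (s + 4)(s + 2) / [(1)·(-1)]
       = (s^2 + 6s + 8) / (-1)

L_1(s) = -s^2 - 6s - 8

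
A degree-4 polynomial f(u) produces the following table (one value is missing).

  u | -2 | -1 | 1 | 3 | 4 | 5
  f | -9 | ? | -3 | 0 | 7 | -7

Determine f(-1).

The 5 known values determine f uniquely (degree ≤ 4).
Evaluate each Lagrange basis at u = -1:
L_0(-1) = (-2)·(-4)·(-5)·(-6)/[(-3)·(-5)·(-6)·(-7)] = 8/21
L_1(-1) = (1)·(-4)·(-5)·(-6)/[(3)·(-2)·(-3)·(-4)] = 5/3
L_2(-1) = (1)·(-2)·(-5)·(-6)/[(5)·(2)·(-1)·(-2)] = -3
L_3(-1) = (1)·(-2)·(-4)·(-6)/[(6)·(3)·(1)·(-1)] = 8/3
L_4(-1) = (1)·(-2)·(-4)·(-5)/[(7)·(4)·(2)·(1)] = -5/7
Sum: (-9)·(8/21) + (-3)·(5/3) + 0 + 7·(8/3) + (-7)·(-5/7) = 320/21

320/21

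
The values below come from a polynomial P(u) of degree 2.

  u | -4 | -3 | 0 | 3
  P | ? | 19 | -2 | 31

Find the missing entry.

38

The 3 known values determine P uniquely (degree ≤ 2).
Evaluate each Lagrange basis at u = -4:
L_0(-4) = (-4)·(-7)/[(-3)·(-6)] = 14/9
L_1(-4) = (-1)·(-7)/[(3)·(-3)] = -7/9
L_2(-4) = (-1)·(-4)/[(6)·(3)] = 2/9
Sum: 19·(14/9) + (-2)·(-7/9) + 31·(2/9) = 38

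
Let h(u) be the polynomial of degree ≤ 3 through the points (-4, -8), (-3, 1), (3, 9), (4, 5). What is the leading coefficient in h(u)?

1/24

The leading coefficient equals the top divided difference h[-4,-3,3,4].
h[-4,-3] = (1 - (-8)) / (-3 - (-4)) = 9
h[-3,3] = (9 - 1) / (3 - (-3)) = 4/3
h[3,4] = (5 - 9) / (4 - 3) = -4
h[-4,-3,3] = (4/3 - 9) / (3 - (-4)) = -23/21
h[-3,3,4] = (-4 - 4/3) / (4 - (-3)) = -16/21
h[-4,-3,3,4] = (-16/21 - (-23/21)) / (4 - (-4)) = 1/24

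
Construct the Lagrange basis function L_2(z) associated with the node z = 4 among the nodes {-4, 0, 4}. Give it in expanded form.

L_2(z) = (z + 4)z / [(8)·(4)]
       = (z^2 + 4z) / (32)

L_2(z) = (1/32)z^2 + (1/8)z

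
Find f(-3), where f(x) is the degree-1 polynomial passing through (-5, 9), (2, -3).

Evaluate each Lagrange basis at x = -3:
L_0(-3) = (-5)/[(-7)] = 5/7
L_1(-3) = (2)/[(7)] = 2/7
Sum: 9·(5/7) + (-3)·(2/7) = 39/7

39/7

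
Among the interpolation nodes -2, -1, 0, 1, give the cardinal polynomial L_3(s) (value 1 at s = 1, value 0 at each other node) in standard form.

L_3(s) = (s + 2)(s + 1)s / [(3)·(2)·(1)]
       = (s^3 + 3s^2 + 2s) / (6)

L_3(s) = (1/6)s^3 + (1/2)s^2 + (1/3)s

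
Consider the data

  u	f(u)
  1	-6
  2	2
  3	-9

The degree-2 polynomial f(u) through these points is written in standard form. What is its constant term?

L_0(u) = (u - 2)(u - 3) / [2] = (1/2)u^2 - (5/2)u + 3
L_1(u) = (u - 1)(u - 3) / [-1] = -u^2 + 4u - 3
L_2(u) = (u - 1)(u - 2) / [2] = (1/2)u^2 - (3/2)u + 1
f(u) = (-6)·L_0 + 2·L_1 + (-9)·L_2
Only the constant term is needed; take it from each L_i and combine:
(-6)·(3) + 2·(-3) + (-9)·(1) = -33

-33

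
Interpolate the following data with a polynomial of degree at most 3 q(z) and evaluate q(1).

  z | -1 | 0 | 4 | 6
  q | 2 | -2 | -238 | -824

-4

Evaluate each Lagrange basis at z = 1:
L_0(1) = (1)·(-3)·(-5)/[(-1)·(-5)·(-7)] = -3/7
L_1(1) = (2)·(-3)·(-5)/[(1)·(-4)·(-6)] = 5/4
L_2(1) = (2)·(1)·(-5)/[(5)·(4)·(-2)] = 1/4
L_3(1) = (2)·(1)·(-3)/[(7)·(6)·(2)] = -1/14
Sum: 2·(-3/7) + (-2)·(5/4) + (-238)·(1/4) + (-824)·(-1/14) = -4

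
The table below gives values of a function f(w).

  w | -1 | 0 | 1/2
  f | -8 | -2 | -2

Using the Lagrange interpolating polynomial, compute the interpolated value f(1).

Evaluate each Lagrange basis at w = 1:
L_0(1) = (1)·(1/2)/[(-1)·(-3/2)] = 1/3
L_1(1) = (2)·(1/2)/[(1)·(-1/2)] = -2
L_2(1) = (2)·(1)/[(3/2)·(1/2)] = 8/3
Sum: (-8)·(1/3) + (-2)·(-2) + (-2)·(8/3) = -4

-4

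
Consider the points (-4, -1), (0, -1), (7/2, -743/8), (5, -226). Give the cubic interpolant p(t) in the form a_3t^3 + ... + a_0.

Newton's divided differences:
p[-4,0] = (-1 - (-1)) / (0 - (-4)) = 0
p[0,7/2] = (-743/8 - (-1)) / (7/2 - 0) = -105/4
p[7/2,5] = (-226 - (-743/8)) / (5 - 7/2) = -355/4
p[-4,0,7/2] = (-105/4 - 0) / (7/2 - (-4)) = -7/2
p[0,7/2,5] = (-355/4 - (-105/4)) / (5 - 0) = -25/2
p[-4,0,7/2,5] = (-25/2 - (-7/2)) / (5 - (-4)) = -1
p(t) = -1 + (-7/2)·(t + 4)t + (-1)·(t + 4)t(t - 7/2)
Expanding: p(t) = -t^3 - 4t^2 - 1

p(t) = -t^3 - 4t^2 - 1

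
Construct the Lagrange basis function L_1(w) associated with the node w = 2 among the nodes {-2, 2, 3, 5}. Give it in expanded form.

L_1(w) = (1/12)w^3 - (1/2)w^2 - (1/12)w + 5/2

L_1(w) = (w + 2)(w - 3)(w - 5) / [(4)·(-1)·(-3)]
       = (w^3 - 6w^2 - w + 30) / (12)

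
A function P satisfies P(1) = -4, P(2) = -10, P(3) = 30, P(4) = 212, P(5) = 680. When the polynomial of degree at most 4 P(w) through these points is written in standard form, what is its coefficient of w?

1

L_0(w) = (w - 2)(w - 3)(w - 4)(w - 5) / [24] = (1/24)w^4 - (7/12)w^3 + (71/24)w^2 - (77/12)w + 5
L_1(w) = (w - 1)(w - 3)(w - 4)(w - 5) / [-6] = -(1/6)w^4 + (13/6)w^3 - (59/6)w^2 + (107/6)w - 10
L_2(w) = (w - 1)(w - 2)(w - 4)(w - 5) / [4] = (1/4)w^4 - 3w^3 + (49/4)w^2 - (39/2)w + 10
L_3(w) = (w - 1)(w - 2)(w - 3)(w - 5) / [-6] = -(1/6)w^4 + (11/6)w^3 - (41/6)w^2 + (61/6)w - 5
L_4(w) = (w - 1)(w - 2)(w - 3)(w - 4) / [24] = (1/24)w^4 - (5/12)w^3 + (35/24)w^2 - (25/12)w + 1
P(w) = (-4)·L_0 + (-10)·L_1 + 30·L_2 + 212·L_3 + 680·L_4
Only the coefficient of w is needed; take it from each L_i and combine:
(-4)·(-77/12) + (-10)·(107/6) + 30·(-39/2) + 212·(61/6) + 680·(-25/12) = 1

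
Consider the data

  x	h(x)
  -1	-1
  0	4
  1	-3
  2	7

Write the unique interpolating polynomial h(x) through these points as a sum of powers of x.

h(x) = (29/6)x^3 - 6x^2 - (35/6)x + 4

Build the Lagrange basis polynomials:
L_0(x) = x(x - 1)(x - 2) / [-6] = -(1/6)x^3 + (1/2)x^2 - (1/3)x
L_1(x) = (x + 1)(x - 1)(x - 2) / [2] = (1/2)x^3 - x^2 - (1/2)x + 1
L_2(x) = (x + 1)x(x - 2) / [-2] = -(1/2)x^3 + (1/2)x^2 + x
L_3(x) = (x + 1)x(x - 1) / [6] = (1/6)x^3 - (1/6)x
h(x) = (-1)·L_0 + 4·L_1 + (-3)·L_2 + 7·L_3
  (-1)·L_0(x) = (1/6)x^3 - (1/2)x^2 + (1/3)x
  4·L_1(x) = 2x^3 - 4x^2 - 2x + 4
  (-3)·L_2(x) = (3/2)x^3 - (3/2)x^2 - 3x
  7·L_3(x) = (7/6)x^3 - (7/6)x
Adding term by term: (29/6)x^3 - 6x^2 - (35/6)x + 4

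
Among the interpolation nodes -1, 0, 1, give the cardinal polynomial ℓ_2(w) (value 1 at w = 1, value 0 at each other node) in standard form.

ℓ_2(w) = (w + 1)w / [(2)·(1)]
       = (w^2 + w) / (2)

ℓ_2(w) = (1/2)w^2 + (1/2)w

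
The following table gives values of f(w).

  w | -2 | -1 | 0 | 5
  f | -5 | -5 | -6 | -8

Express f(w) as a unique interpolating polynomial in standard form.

f(w) = (3/35)w^3 - (17/70)w^2 - (93/70)w - 6

Build the Lagrange basis polynomials:
L_0(w) = (w + 1)w(w - 5) / [-14] = -(1/14)w^3 + (2/7)w^2 + (5/14)w
L_1(w) = (w + 2)w(w - 5) / [6] = (1/6)w^3 - (1/2)w^2 - (5/3)w
L_2(w) = (w + 2)(w + 1)(w - 5) / [-10] = -(1/10)w^3 + (1/5)w^2 + (13/10)w + 1
L_3(w) = (w + 2)(w + 1)w / [210] = (1/210)w^3 + (1/70)w^2 + (1/105)w
f(w) = (-5)·L_0 + (-5)·L_1 + (-6)·L_2 + (-8)·L_3
  (-5)·L_0(w) = (5/14)w^3 - (10/7)w^2 - (25/14)w
  (-5)·L_1(w) = -(5/6)w^3 + (5/2)w^2 + (25/3)w
  (-6)·L_2(w) = (3/5)w^3 - (6/5)w^2 - (39/5)w - 6
  (-8)·L_3(w) = -(4/105)w^3 - (4/35)w^2 - (8/105)w
Adding term by term: (3/35)w^3 - (17/70)w^2 - (93/70)w - 6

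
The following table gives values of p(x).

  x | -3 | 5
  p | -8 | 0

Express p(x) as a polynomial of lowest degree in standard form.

Build the Lagrange basis polynomials:
L_0(x) = (x - 5) / [-8] = -(1/8)x + 5/8
L_1(x) = (x + 3) / [8] = (1/8)x + 3/8
p(x) = (-8)·L_0 + 0·L_1
  (-8)·L_0(x) = x - 5
  0·L_1(x) = 0
Adding term by term: x - 5

p(x) = x - 5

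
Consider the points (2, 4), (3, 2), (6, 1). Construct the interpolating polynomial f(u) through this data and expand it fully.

Build the Lagrange basis polynomials:
L_0(u) = (u - 3)(u - 6) / [4] = (1/4)u^2 - (9/4)u + 9/2
L_1(u) = (u - 2)(u - 6) / [-3] = -(1/3)u^2 + (8/3)u - 4
L_2(u) = (u - 2)(u - 3) / [12] = (1/12)u^2 - (5/12)u + 1/2
f(u) = 4·L_0 + 2·L_1 + 1·L_2
  4·L_0(u) = u^2 - 9u + 18
  2·L_1(u) = -(2/3)u^2 + (16/3)u - 8
  1·L_2(u) = (1/12)u^2 - (5/12)u + 1/2
Adding term by term: (5/12)u^2 - (49/12)u + 21/2

f(u) = (5/12)u^2 - (49/12)u + 21/2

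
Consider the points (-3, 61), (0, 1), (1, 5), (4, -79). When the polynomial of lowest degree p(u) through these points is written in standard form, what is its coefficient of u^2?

Build the Lagrange basis polynomials:
L_0(u) = u(u - 1)(u - 4) / [-84] = -(1/84)u^3 + (5/84)u^2 - (1/21)u
L_1(u) = (u + 3)(u - 1)(u - 4) / [12] = (1/12)u^3 - (1/6)u^2 - (11/12)u + 1
L_2(u) = (u + 3)u(u - 4) / [-12] = -(1/12)u^3 + (1/12)u^2 + u
L_3(u) = (u + 3)u(u - 1) / [84] = (1/84)u^3 + (1/42)u^2 - (1/28)u
p(u) = 61·L_0 + 1·L_1 + 5·L_2 + (-79)·L_3
Only the coefficient of u^2 is needed; take it from each L_i and combine:
61·(5/84) + 1·(-1/6) + 5·(1/12) + (-79)·(1/42) = 2

2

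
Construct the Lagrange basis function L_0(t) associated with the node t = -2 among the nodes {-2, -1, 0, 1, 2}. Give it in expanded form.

L_0(t) = (t + 1)t(t - 1)(t - 2) / [(-1)·(-2)·(-3)·(-4)]
       = (t^4 - 2t^3 - t^2 + 2t) / (24)

L_0(t) = (1/24)t^4 - (1/12)t^3 - (1/24)t^2 + (1/12)t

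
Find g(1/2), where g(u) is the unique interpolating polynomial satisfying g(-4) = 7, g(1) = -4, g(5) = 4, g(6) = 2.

-2093/400

L_0(1/2) = (-1/2)·(-9/2)·(-11/2)/[(-5)·(-9)·(-10)] = 11/400
L_1(1/2) = (9/2)·(-9/2)·(-11/2)/[(5)·(-4)·(-5)] = 891/800
L_2(1/2) = (9/2)·(-1/2)·(-11/2)/[(9)·(4)·(-1)] = -11/32
L_3(1/2) = (9/2)·(-1/2)·(-9/2)/[(10)·(5)·(1)] = 81/400
Sum: 7·(11/400) + (-4)·(891/800) + 4·(-11/32) + 2·(81/400) = -2093/400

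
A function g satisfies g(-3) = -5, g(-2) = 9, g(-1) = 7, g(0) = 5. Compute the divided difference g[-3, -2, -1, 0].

8/3

g[-3,-2] = (9 - (-5)) / (-2 - (-3)) = 14
g[-2,-1] = (7 - 9) / (-1 - (-2)) = -2
g[-1,0] = (5 - 7) / (0 - (-1)) = -2
g[-3,-2,-1] = (-2 - 14) / (-1 - (-3)) = -8
g[-2,-1,0] = (-2 - (-2)) / (0 - (-2)) = 0
g[-3,-2,-1,0] = (0 - (-8)) / (0 - (-3)) = 8/3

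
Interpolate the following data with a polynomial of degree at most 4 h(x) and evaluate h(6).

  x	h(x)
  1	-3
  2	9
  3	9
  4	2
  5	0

22

Evaluate each Lagrange basis at x = 6:
L_0(6) = (4)·(3)·(2)·(1)/[(-1)·(-2)·(-3)·(-4)] = 1
L_1(6) = (5)·(3)·(2)·(1)/[(1)·(-1)·(-2)·(-3)] = -5
L_2(6) = (5)·(4)·(2)·(1)/[(2)·(1)·(-1)·(-2)] = 10
L_3(6) = (5)·(4)·(3)·(1)/[(3)·(2)·(1)·(-1)] = -10
L_4(6) = (5)·(4)·(3)·(2)/[(4)·(3)·(2)·(1)] = 5
Sum: (-3)·(1) + 9·(-5) + 9·(10) + 2·(-10) + 0 = 22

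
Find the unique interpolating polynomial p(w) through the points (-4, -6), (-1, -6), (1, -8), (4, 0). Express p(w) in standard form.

p(w) = (7/60)w^3 + (4/15)w^2 - (67/60)w - 109/15

Newton's divided differences:
p[-4,-1] = (-6 - (-6)) / (-1 - (-4)) = 0
p[-1,1] = (-8 - (-6)) / (1 - (-1)) = -1
p[1,4] = (0 - (-8)) / (4 - 1) = 8/3
p[-4,-1,1] = (-1 - 0) / (1 - (-4)) = -1/5
p[-1,1,4] = (8/3 - (-1)) / (4 - (-1)) = 11/15
p[-4,-1,1,4] = (11/15 - (-1/5)) / (4 - (-4)) = 7/60
p(w) = -6 + (-1/5)·(w + 4)(w + 1) + (7/60)·(w + 4)(w + 1)(w - 1)
Expanding: p(w) = (7/60)w^3 + (4/15)w^2 - (67/60)w - 109/15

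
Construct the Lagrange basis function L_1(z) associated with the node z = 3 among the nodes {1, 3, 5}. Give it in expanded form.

L_1(z) = (z - 1)(z - 5) / [(2)·(-2)]
       = (z^2 - 6z + 5) / (-4)

L_1(z) = -(1/4)z^2 + (3/2)z - 5/4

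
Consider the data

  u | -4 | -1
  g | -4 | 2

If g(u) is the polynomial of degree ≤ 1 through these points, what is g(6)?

16

L_0(6) = (7)/[(-3)] = -7/3
L_1(6) = (10)/[(3)] = 10/3
Sum: (-4)·(-7/3) + 2·(10/3) = 16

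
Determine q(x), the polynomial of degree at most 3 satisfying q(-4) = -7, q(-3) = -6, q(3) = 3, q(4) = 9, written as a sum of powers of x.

Build the Lagrange basis polynomials:
L_0(x) = (x + 3)(x - 3)(x - 4) / [-56] = -(1/56)x^3 + (1/14)x^2 + (9/56)x - 9/14
L_1(x) = (x + 4)(x - 3)(x - 4) / [42] = (1/42)x^3 - (1/14)x^2 - (8/21)x + 8/7
L_2(x) = (x + 4)(x + 3)(x - 4) / [-42] = -(1/42)x^3 - (1/14)x^2 + (8/21)x + 8/7
L_3(x) = (x + 4)(x + 3)(x - 3) / [56] = (1/56)x^3 + (1/14)x^2 - (9/56)x - 9/14
q(x) = (-7)·L_0 + (-6)·L_1 + 3·L_2 + 9·L_3
  (-7)·L_0(x) = (1/8)x^3 - (1/2)x^2 - (9/8)x + 9/2
  (-6)·L_1(x) = -(1/7)x^3 + (3/7)x^2 + (16/7)x - 48/7
  3·L_2(x) = -(1/14)x^3 - (3/14)x^2 + (8/7)x + 24/7
  9·L_3(x) = (9/56)x^3 + (9/14)x^2 - (81/56)x - 81/14
Adding term by term: (1/14)x^3 + (5/14)x^2 + (6/7)x - 33/7

q(x) = (1/14)x^3 + (5/14)x^2 + (6/7)x - 33/7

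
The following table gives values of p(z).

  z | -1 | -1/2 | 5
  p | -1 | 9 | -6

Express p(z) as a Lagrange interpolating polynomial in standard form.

L_0(z) = (z + 1/2)(z - 5) / [3] = (1/3)z^2 - (3/2)z - 5/6
L_1(z) = (z + 1)(z - 5) / [-11/4] = -(4/11)z^2 + (16/11)z + 20/11
L_2(z) = (z + 1)(z + 1/2) / [33] = (1/33)z^2 + (1/22)z + 1/66
p(z) = (-1)·L_0 + 9·L_1 + (-6)·L_2
  (-1)·L_0(z) = -(1/3)z^2 + (3/2)z + 5/6
  9·L_1(z) = -(36/11)z^2 + (144/11)z + 180/11
  (-6)·L_2(z) = -(2/11)z^2 - (3/11)z - 1/11
Adding term by term: -(125/33)z^2 + (315/22)z + 1129/66

p(z) = -(125/33)z^2 + (315/22)z + 1129/66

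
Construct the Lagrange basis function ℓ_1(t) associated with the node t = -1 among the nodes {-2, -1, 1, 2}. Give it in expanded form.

ℓ_1(t) = (1/6)t^3 - (1/6)t^2 - (2/3)t + 2/3

ℓ_1(t) = (t + 2)(t - 1)(t - 2) / [(1)·(-2)·(-3)]
       = (t^3 - t^2 - 4t + 4) / (6)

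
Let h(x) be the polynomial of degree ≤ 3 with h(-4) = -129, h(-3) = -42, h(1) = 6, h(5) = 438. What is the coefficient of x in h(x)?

Build the Lagrange basis polynomials:
L_0(x) = (x + 3)(x - 1)(x - 5) / [-45] = -(1/45)x^3 + (1/15)x^2 + (13/45)x - 1/3
L_1(x) = (x + 4)(x - 1)(x - 5) / [32] = (1/32)x^3 - (1/16)x^2 - (19/32)x + 5/8
L_2(x) = (x + 4)(x + 3)(x - 5) / [-80] = -(1/80)x^3 - (1/40)x^2 + (23/80)x + 3/4
L_3(x) = (x + 4)(x + 3)(x - 1) / [288] = (1/288)x^3 + (1/48)x^2 + (5/288)x - 1/24
h(x) = (-129)·L_0 + (-42)·L_1 + 6·L_2 + 438·L_3
Only the coefficient of x is needed; take it from each L_i and combine:
(-129)·(13/45) + (-42)·(-19/32) + 6·(23/80) + 438·(5/288) = -3

-3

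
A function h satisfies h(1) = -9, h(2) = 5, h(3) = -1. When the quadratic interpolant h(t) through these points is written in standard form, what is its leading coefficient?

-10

The leading coefficient equals the top divided difference h[1,2,3].
h[1,2] = (5 - (-9)) / (2 - 1) = 14
h[2,3] = (-1 - 5) / (3 - 2) = -6
h[1,2,3] = (-6 - 14) / (3 - 1) = -10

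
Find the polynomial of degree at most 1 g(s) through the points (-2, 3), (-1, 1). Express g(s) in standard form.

L_0(s) = (s + 1) / [-1] = -s - 1
L_1(s) = (s + 2) / [1] = s + 2
g(s) = 3·L_0 + 1·L_1
  3·L_0(s) = -3s - 3
  1·L_1(s) = s + 2
Adding term by term: -2s - 1

g(s) = -2s - 1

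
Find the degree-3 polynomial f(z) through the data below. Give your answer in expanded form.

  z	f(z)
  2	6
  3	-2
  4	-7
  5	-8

f(z) = (1/6)z^3 - (67/6)z + 27

L_0(z) = (z - 3)(z - 4)(z - 5) / [-6] = -(1/6)z^3 + 2z^2 - (47/6)z + 10
L_1(z) = (z - 2)(z - 4)(z - 5) / [2] = (1/2)z^3 - (11/2)z^2 + 19z - 20
L_2(z) = (z - 2)(z - 3)(z - 5) / [-2] = -(1/2)z^3 + 5z^2 - (31/2)z + 15
L_3(z) = (z - 2)(z - 3)(z - 4) / [6] = (1/6)z^3 - (3/2)z^2 + (13/3)z - 4
f(z) = 6·L_0 + (-2)·L_1 + (-7)·L_2 + (-8)·L_3
  6·L_0(z) = -z^3 + 12z^2 - 47z + 60
  (-2)·L_1(z) = -z^3 + 11z^2 - 38z + 40
  (-7)·L_2(z) = (7/2)z^3 - 35z^2 + (217/2)z - 105
  (-8)·L_3(z) = -(4/3)z^3 + 12z^2 - (104/3)z + 32
Adding term by term: (1/6)z^3 - (67/6)z + 27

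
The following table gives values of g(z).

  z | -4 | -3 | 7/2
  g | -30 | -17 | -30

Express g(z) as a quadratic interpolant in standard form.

L_0(z) = (z + 3)(z - 7/2) / [15/2] = (2/15)z^2 - (1/15)z - 7/5
L_1(z) = (z + 4)(z - 7/2) / [-13/2] = -(2/13)z^2 - (1/13)z + 28/13
L_2(z) = (z + 4)(z + 3) / [195/4] = (4/195)z^2 + (28/195)z + 16/65
g(z) = (-30)·L_0 + (-17)·L_1 + (-30)·L_2
  (-30)·L_0(z) = -4z^2 + 2z + 42
  (-17)·L_1(z) = (34/13)z^2 + (17/13)z - 476/13
  (-30)·L_2(z) = -(8/13)z^2 - (56/13)z - 96/13
Adding term by term: -2z^2 - z - 2

g(z) = -2z^2 - z - 2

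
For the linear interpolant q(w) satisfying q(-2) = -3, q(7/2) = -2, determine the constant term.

-29/11

L_0(w) = (w - 7/2) / [-11/2] = -(2/11)w + 7/11
L_1(w) = (w + 2) / [11/2] = (2/11)w + 4/11
q(w) = (-3)·L_0 + (-2)·L_1
Only the constant term is needed; take it from each L_i and combine:
(-3)·(7/11) + (-2)·(4/11) = -29/11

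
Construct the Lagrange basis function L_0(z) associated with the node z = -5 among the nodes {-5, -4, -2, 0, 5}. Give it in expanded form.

L_0(z) = (1/150)z^4 + (1/150)z^3 - (11/75)z^2 - (4/15)z

L_0(z) = (z + 4)(z + 2)z(z - 5) / [(-1)·(-3)·(-5)·(-10)]
       = (z^4 + z^3 - 22z^2 - 40z) / (150)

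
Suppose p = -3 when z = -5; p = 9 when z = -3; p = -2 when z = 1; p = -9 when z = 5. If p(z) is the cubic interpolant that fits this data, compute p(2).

-13/2

Using Newton's divided-difference form:
p[-5,-3] = (9 - (-3)) / (-3 - (-5)) = 6
p[-3,1] = (-2 - 9) / (1 - (-3)) = -11/4
p[1,5] = (-9 - (-2)) / (5 - 1) = -7/4
p[-5,-3,1] = (-11/4 - 6) / (1 - (-5)) = -35/24
p[-3,1,5] = (-7/4 - (-11/4)) / (5 - (-3)) = 1/8
p[-5,-3,1,5] = (1/8 - (-35/24)) / (5 - (-5)) = 19/120
p(2) = -3 + 6·(7) + (-35/24)·(7)·(5) + (19/120)·(7)·(5)·(1) = -13/2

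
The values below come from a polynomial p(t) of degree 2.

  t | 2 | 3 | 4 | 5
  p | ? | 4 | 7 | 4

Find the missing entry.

-5

The 3 known values determine p uniquely (degree ≤ 2).
L_0(2) = (-2)·(-3)/[(-1)·(-2)] = 3
L_1(2) = (-1)·(-3)/[(1)·(-1)] = -3
L_2(2) = (-1)·(-2)/[(2)·(1)] = 1
Sum: 4·(3) + 7·(-3) + 4·(1) = -5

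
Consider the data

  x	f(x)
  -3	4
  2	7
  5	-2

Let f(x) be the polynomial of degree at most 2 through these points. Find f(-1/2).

133/16

Evaluate each Lagrange basis at x = -1/2:
L_0(-1/2) = (-5/2)·(-11/2)/[(-5)·(-8)] = 11/32
L_1(-1/2) = (5/2)·(-11/2)/[(5)·(-3)] = 11/12
L_2(-1/2) = (5/2)·(-5/2)/[(8)·(3)] = -25/96
Sum: 4·(11/32) + 7·(11/12) + (-2)·(-25/96) = 133/16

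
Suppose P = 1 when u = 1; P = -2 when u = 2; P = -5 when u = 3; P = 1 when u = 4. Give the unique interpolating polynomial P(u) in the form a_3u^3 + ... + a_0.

Newton's divided differences:
P[1,2] = (-2 - 1) / (2 - 1) = -3
P[2,3] = (-5 - (-2)) / (3 - 2) = -3
P[3,4] = (1 - (-5)) / (4 - 3) = 6
P[1,2,3] = (-3 - (-3)) / (3 - 1) = 0
P[2,3,4] = (6 - (-3)) / (4 - 2) = 9/2
P[1,2,3,4] = (9/2 - 0) / (4 - 1) = 3/2
P(u) = 1 + (-3)·(u - 1) + (3/2)·(u - 1)(u - 2)(u - 3)
Expanding: P(u) = (3/2)u^3 - 9u^2 + (27/2)u - 5

P(u) = (3/2)u^3 - 9u^2 + (27/2)u - 5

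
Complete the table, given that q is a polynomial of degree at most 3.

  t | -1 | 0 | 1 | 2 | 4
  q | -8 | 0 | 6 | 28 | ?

The 4 known values determine q uniquely (degree ≤ 3).
Evaluate each Lagrange basis at t = 4:
L_0(4) = (4)·(3)·(2)/[(-1)·(-2)·(-3)] = -4
L_1(4) = (5)·(3)·(2)/[(1)·(-1)·(-2)] = 15
L_2(4) = (5)·(4)·(2)/[(2)·(1)·(-1)] = -20
L_3(4) = (5)·(4)·(3)/[(3)·(2)·(1)] = 10
Sum: (-8)·(-4) + 0 + 6·(-20) + 28·(10) = 192

192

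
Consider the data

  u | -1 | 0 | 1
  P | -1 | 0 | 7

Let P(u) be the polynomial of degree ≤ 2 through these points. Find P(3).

L_0(3) = (3)·(2)/[(-1)·(-2)] = 3
L_1(3) = (4)·(2)/[(1)·(-1)] = -8
L_2(3) = (4)·(3)/[(2)·(1)] = 6
Sum: (-1)·(3) + 0 + 7·(6) = 39

39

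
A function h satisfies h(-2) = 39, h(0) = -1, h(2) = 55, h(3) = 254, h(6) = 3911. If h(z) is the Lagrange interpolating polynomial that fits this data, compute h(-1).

L_0(-1) = (-1)·(-3)·(-4)·(-7)/[(-2)·(-4)·(-5)·(-8)] = 21/80
L_1(-1) = (1)·(-3)·(-4)·(-7)/[(2)·(-2)·(-3)·(-6)] = 7/6
L_2(-1) = (1)·(-1)·(-4)·(-7)/[(4)·(2)·(-1)·(-4)] = -7/8
L_3(-1) = (1)·(-1)·(-3)·(-7)/[(5)·(3)·(1)·(-3)] = 7/15
L_4(-1) = (1)·(-1)·(-3)·(-4)/[(8)·(6)·(4)·(3)] = -1/48
Sum: 39·(21/80) + (-1)·(7/6) + 55·(-7/8) + 254·(7/15) + 3911·(-1/48) = -2

-2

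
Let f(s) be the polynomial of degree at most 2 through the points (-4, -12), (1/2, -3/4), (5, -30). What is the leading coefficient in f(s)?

The leading coefficient equals the top divided difference f[-4,1/2,5].
f[-4,1/2] = (-3/4 - (-12)) / (1/2 - (-4)) = 5/2
f[1/2,5] = (-30 - (-3/4)) / (5 - 1/2) = -13/2
f[-4,1/2,5] = (-13/2 - 5/2) / (5 - (-4)) = -1

-1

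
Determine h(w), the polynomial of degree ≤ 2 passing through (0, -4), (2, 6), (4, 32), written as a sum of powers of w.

h(w) = 2w^2 + w - 4

Build the Lagrange basis polynomials:
L_0(w) = (w - 2)(w - 4) / [8] = (1/8)w^2 - (3/4)w + 1
L_1(w) = w(w - 4) / [-4] = -(1/4)w^2 + w
L_2(w) = w(w - 2) / [8] = (1/8)w^2 - (1/4)w
h(w) = (-4)·L_0 + 6·L_1 + 32·L_2
  (-4)·L_0(w) = -(1/2)w^2 + 3w - 4
  6·L_1(w) = -(3/2)w^2 + 6w
  32·L_2(w) = 4w^2 - 8w
Adding term by term: 2w^2 + w - 4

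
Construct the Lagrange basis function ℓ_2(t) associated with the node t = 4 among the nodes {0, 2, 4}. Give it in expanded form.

ℓ_2(t) = (1/8)t^2 - (1/4)t

ℓ_2(t) = t(t - 2) / [(4)·(2)]
       = (t^2 - 2t) / (8)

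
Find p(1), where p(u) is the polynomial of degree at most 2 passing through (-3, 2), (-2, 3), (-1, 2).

Evaluate each Lagrange basis at u = 1:
L_0(1) = (3)·(2)/[(-1)·(-2)] = 3
L_1(1) = (4)·(2)/[(1)·(-1)] = -8
L_2(1) = (4)·(3)/[(2)·(1)] = 6
Sum: 2·(3) + 3·(-8) + 2·(6) = -6

-6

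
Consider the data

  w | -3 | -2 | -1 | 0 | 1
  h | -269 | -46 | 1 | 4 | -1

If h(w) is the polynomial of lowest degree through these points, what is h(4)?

-1144

Evaluate each Lagrange basis at w = 4:
L_0(4) = (6)·(5)·(4)·(3)/[(-1)·(-2)·(-3)·(-4)] = 15
L_1(4) = (7)·(5)·(4)·(3)/[(1)·(-1)·(-2)·(-3)] = -70
L_2(4) = (7)·(6)·(4)·(3)/[(2)·(1)·(-1)·(-2)] = 126
L_3(4) = (7)·(6)·(5)·(3)/[(3)·(2)·(1)·(-1)] = -105
L_4(4) = (7)·(6)·(5)·(4)/[(4)·(3)·(2)·(1)] = 35
Sum: (-269)·(15) + (-46)·(-70) + 1·(126) + 4·(-105) + (-1)·(35) = -1144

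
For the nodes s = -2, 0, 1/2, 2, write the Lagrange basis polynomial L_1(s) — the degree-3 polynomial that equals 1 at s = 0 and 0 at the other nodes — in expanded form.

L_1(s) = (s + 2)(s - 1/2)(s - 2) / [(2)·(-1/2)·(-2)]
       = (s^3 - (1/2)s^2 - 4s + 2) / (2)

L_1(s) = (1/2)s^3 - (1/4)s^2 - 2s + 1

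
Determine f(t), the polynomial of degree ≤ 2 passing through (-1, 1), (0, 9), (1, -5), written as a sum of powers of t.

f(t) = -11t^2 - 3t + 9

L_0(t) = t(t - 1) / [2] = (1/2)t^2 - (1/2)t
L_1(t) = (t + 1)(t - 1) / [-1] = -t^2 + 1
L_2(t) = (t + 1)t / [2] = (1/2)t^2 + (1/2)t
f(t) = 1·L_0 + 9·L_1 + (-5)·L_2
  1·L_0(t) = (1/2)t^2 - (1/2)t
  9·L_1(t) = -9t^2 + 9
  (-5)·L_2(t) = -(5/2)t^2 - (5/2)t
Adding term by term: -11t^2 - 3t + 9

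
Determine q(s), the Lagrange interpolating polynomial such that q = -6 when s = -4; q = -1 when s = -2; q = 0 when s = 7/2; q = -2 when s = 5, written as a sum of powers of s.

q(s) = (107/10395)s^3 - (5891/20790)s^2 + (967/1890)s + 368/297

Build the Lagrange basis polynomials:
L_0(s) = (s + 2)(s - 7/2)(s - 5) / [-135] = -(1/135)s^3 + (13/270)s^2 - (1/270)s - 7/27
L_1(s) = (s + 4)(s - 7/2)(s - 5) / [77] = (1/77)s^3 - (9/154)s^2 - (3/14)s + 10/11
L_2(s) = (s + 4)(s + 2)(s - 5) / [-495/8] = -(8/495)s^3 - (8/495)s^2 + (16/45)s + 64/99
L_3(s) = (s + 4)(s + 2)(s - 7/2) / [189/2] = (2/189)s^3 + (5/189)s^2 - (26/189)s - 8/27
q(s) = (-6)·L_0 + (-1)·L_1 + 0·L_2 + (-2)·L_3
  (-6)·L_0(s) = (2/45)s^3 - (13/45)s^2 + (1/45)s + 14/9
  (-1)·L_1(s) = -(1/77)s^3 + (9/154)s^2 + (3/14)s - 10/11
  0·L_2(s) = 0
  (-2)·L_3(s) = -(4/189)s^3 - (10/189)s^2 + (52/189)s + 16/27
Adding term by term: (107/10395)s^3 - (5891/20790)s^2 + (967/1890)s + 368/297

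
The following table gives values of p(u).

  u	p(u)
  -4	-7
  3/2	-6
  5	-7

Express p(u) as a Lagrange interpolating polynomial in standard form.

Build the Lagrange basis polynomials:
L_0(u) = (u - 3/2)(u - 5) / [99/2] = (2/99)u^2 - (13/99)u + 5/33
L_1(u) = (u + 4)(u - 5) / [-77/4] = -(4/77)u^2 + (4/77)u + 80/77
L_2(u) = (u + 4)(u - 3/2) / [63/2] = (2/63)u^2 + (5/63)u - 4/21
p(u) = (-7)·L_0 + (-6)·L_1 + (-7)·L_2
  (-7)·L_0(u) = -(14/99)u^2 + (91/99)u - 35/33
  (-6)·L_1(u) = (24/77)u^2 - (24/77)u - 480/77
  (-7)·L_2(u) = -(2/9)u^2 - (5/9)u + 4/3
Adding term by term: -(4/77)u^2 + (4/77)u - 459/77

p(u) = -(4/77)u^2 + (4/77)u - 459/77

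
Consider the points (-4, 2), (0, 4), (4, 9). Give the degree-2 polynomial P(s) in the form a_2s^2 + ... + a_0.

L_0(s) = s(s - 4) / [32] = (1/32)s^2 - (1/8)s
L_1(s) = (s + 4)(s - 4) / [-16] = -(1/16)s^2 + 1
L_2(s) = (s + 4)s / [32] = (1/32)s^2 + (1/8)s
P(s) = 2·L_0 + 4·L_1 + 9·L_2
  2·L_0(s) = (1/16)s^2 - (1/4)s
  4·L_1(s) = -(1/4)s^2 + 4
  9·L_2(s) = (9/32)s^2 + (9/8)s
Adding term by term: (3/32)s^2 + (7/8)s + 4

P(s) = (3/32)s^2 + (7/8)s + 4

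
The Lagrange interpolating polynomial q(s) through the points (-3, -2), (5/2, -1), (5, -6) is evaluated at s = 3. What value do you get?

Evaluate each Lagrange basis at s = 3:
L_0(3) = (1/2)·(-2)/[(-11/2)·(-8)] = -1/44
L_1(3) = (6)·(-2)/[(11/2)·(-5/2)] = 48/55
L_2(3) = (6)·(1/2)/[(8)·(5/2)] = 3/20
Sum: (-2)·(-1/44) + (-1)·(48/55) + (-6)·(3/20) = -19/11

-19/11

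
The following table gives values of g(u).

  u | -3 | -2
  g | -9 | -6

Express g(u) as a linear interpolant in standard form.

Build the Lagrange basis polynomials:
L_0(u) = (u + 2) / [-1] = -u - 2
L_1(u) = (u + 3) / [1] = u + 3
g(u) = (-9)·L_0 + (-6)·L_1
  (-9)·L_0(u) = 9u + 18
  (-6)·L_1(u) = -6u - 18
Adding term by term: 3u

g(u) = 3u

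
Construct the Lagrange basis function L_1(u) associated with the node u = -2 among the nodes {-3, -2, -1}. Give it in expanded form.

L_1(u) = -u^2 - 4u - 3

L_1(u) = (u + 3)(u + 1) / [(1)·(-1)]
       = (u^2 + 4u + 3) / (-1)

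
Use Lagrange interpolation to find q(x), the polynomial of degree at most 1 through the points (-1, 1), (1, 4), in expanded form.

q(x) = (3/2)x + 5/2

Build the Lagrange basis polynomials:
L_0(x) = (x - 1) / [-2] = -(1/2)x + 1/2
L_1(x) = (x + 1) / [2] = (1/2)x + 1/2
q(x) = 1·L_0 + 4·L_1
  1·L_0(x) = -(1/2)x + 1/2
  4·L_1(x) = 2x + 2
Adding term by term: (3/2)x + 5/2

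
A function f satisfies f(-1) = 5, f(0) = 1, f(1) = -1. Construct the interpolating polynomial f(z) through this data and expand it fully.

L_0(z) = z(z - 1) / [2] = (1/2)z^2 - (1/2)z
L_1(z) = (z + 1)(z - 1) / [-1] = -z^2 + 1
L_2(z) = (z + 1)z / [2] = (1/2)z^2 + (1/2)z
f(z) = 5·L_0 + 1·L_1 + (-1)·L_2
  5·L_0(z) = (5/2)z^2 - (5/2)z
  1·L_1(z) = -z^2 + 1
  (-1)·L_2(z) = -(1/2)z^2 - (1/2)z
Adding term by term: z^2 - 3z + 1

f(z) = z^2 - 3z + 1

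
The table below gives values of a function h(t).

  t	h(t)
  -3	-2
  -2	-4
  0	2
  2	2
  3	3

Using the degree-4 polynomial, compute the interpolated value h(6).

464/5

L_0(6) = (8)·(6)·(4)·(3)/[(-1)·(-3)·(-5)·(-6)] = 32/5
L_1(6) = (9)·(6)·(4)·(3)/[(1)·(-2)·(-4)·(-5)] = -81/5
L_2(6) = (9)·(8)·(4)·(3)/[(3)·(2)·(-2)·(-3)] = 24
L_3(6) = (9)·(8)·(6)·(3)/[(5)·(4)·(2)·(-1)] = -162/5
L_4(6) = (9)·(8)·(6)·(4)/[(6)·(5)·(3)·(1)] = 96/5
Sum: (-2)·(32/5) + (-4)·(-81/5) + 2·(24) + 2·(-162/5) + 3·(96/5) = 464/5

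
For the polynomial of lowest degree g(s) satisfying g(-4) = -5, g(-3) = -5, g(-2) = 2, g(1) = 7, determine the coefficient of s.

-19/30

L_0(s) = (s + 3)(s + 2)(s - 1) / [-10] = -(1/10)s^3 - (2/5)s^2 - (1/10)s + 3/5
L_1(s) = (s + 4)(s + 2)(s - 1) / [4] = (1/4)s^3 + (5/4)s^2 + (1/2)s - 2
L_2(s) = (s + 4)(s + 3)(s - 1) / [-6] = -(1/6)s^3 - s^2 - (5/6)s + 2
L_3(s) = (s + 4)(s + 3)(s + 2) / [60] = (1/60)s^3 + (3/20)s^2 + (13/30)s + 2/5
g(s) = (-5)·L_0 + (-5)·L_1 + 2·L_2 + 7·L_3
Only the coefficient of s is needed; take it from each L_i and combine:
(-5)·(-1/10) + (-5)·(1/2) + 2·(-5/6) + 7·(13/30) = -19/30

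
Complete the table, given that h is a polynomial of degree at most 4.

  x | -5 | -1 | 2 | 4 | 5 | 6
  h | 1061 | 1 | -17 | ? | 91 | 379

-19

The 5 known values determine h uniquely (degree ≤ 4).
L_0(4) = (5)·(2)·(-1)·(-2)/[(-4)·(-7)·(-10)·(-11)] = 1/154
L_1(4) = (9)·(2)·(-1)·(-2)/[(4)·(-3)·(-6)·(-7)] = -1/14
L_2(4) = (9)·(5)·(-1)·(-2)/[(7)·(3)·(-3)·(-4)] = 5/14
L_3(4) = (9)·(5)·(2)·(-2)/[(10)·(6)·(3)·(-1)] = 1
L_4(4) = (9)·(5)·(2)·(-1)/[(11)·(7)·(4)·(1)] = -45/154
Sum: 1061·(1/154) + 1·(-1/14) + (-17)·(5/14) + 91·(1) + 379·(-45/154) = -19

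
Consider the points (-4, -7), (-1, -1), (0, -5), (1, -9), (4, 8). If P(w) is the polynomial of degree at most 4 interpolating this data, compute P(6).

657/8

Evaluate each Lagrange basis at w = 6:
L_0(6) = (7)·(6)·(5)·(2)/[(-3)·(-4)·(-5)·(-8)] = 7/8
L_1(6) = (10)·(6)·(5)·(2)/[(3)·(-1)·(-2)·(-5)] = -20
L_2(6) = (10)·(7)·(5)·(2)/[(4)·(1)·(-1)·(-4)] = 175/4
L_3(6) = (10)·(7)·(6)·(2)/[(5)·(2)·(1)·(-3)] = -28
L_4(6) = (10)·(7)·(6)·(5)/[(8)·(5)·(4)·(3)] = 35/8
Sum: (-7)·(7/8) + (-1)·(-20) + (-5)·(175/4) + (-9)·(-28) + 8·(35/8) = 657/8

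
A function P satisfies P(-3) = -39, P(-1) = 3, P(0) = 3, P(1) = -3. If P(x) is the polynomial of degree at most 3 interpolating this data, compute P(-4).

L_0(-4) = (-3)·(-4)·(-5)/[(-2)·(-3)·(-4)] = 5/2
L_1(-4) = (-1)·(-4)·(-5)/[(2)·(-1)·(-2)] = -5
L_2(-4) = (-1)·(-3)·(-5)/[(3)·(1)·(-1)] = 5
L_3(-4) = (-1)·(-3)·(-4)/[(4)·(2)·(1)] = -3/2
Sum: (-39)·(5/2) + 3·(-5) + 3·(5) + (-3)·(-3/2) = -93

-93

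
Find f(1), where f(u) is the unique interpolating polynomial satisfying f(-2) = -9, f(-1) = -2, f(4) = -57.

-6

Using Newton's divided-difference form:
f[-2,-1] = (-2 - (-9)) / (-1 - (-2)) = 7
f[-1,4] = (-57 - (-2)) / (4 - (-1)) = -11
f[-2,-1,4] = (-11 - 7) / (4 - (-2)) = -3
f(1) = -9 + 7·(3) + (-3)·(3)·(2) = -6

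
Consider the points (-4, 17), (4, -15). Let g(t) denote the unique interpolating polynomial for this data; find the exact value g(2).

-7

Evaluate each Lagrange basis at t = 2:
L_0(2) = (-2)/[(-8)] = 1/4
L_1(2) = (6)/[(8)] = 3/4
Sum: 17·(1/4) + (-15)·(3/4) = -7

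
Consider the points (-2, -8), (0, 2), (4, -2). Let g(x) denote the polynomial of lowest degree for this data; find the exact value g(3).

2

Evaluate each Lagrange basis at x = 3:
L_0(3) = (3)·(-1)/[(-2)·(-6)] = -1/4
L_1(3) = (5)·(-1)/[(2)·(-4)] = 5/8
L_2(3) = (5)·(3)/[(6)·(4)] = 5/8
Sum: (-8)·(-1/4) + 2·(5/8) + (-2)·(5/8) = 2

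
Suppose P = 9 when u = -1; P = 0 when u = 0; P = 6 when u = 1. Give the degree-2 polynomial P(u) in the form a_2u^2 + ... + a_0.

L_0(u) = u(u - 1) / [2] = (1/2)u^2 - (1/2)u
L_1(u) = (u + 1)(u - 1) / [-1] = -u^2 + 1
L_2(u) = (u + 1)u / [2] = (1/2)u^2 + (1/2)u
P(u) = 9·L_0 + 0·L_1 + 6·L_2
  9·L_0(u) = (9/2)u^2 - (9/2)u
  0·L_1(u) = 0
  6·L_2(u) = 3u^2 + 3u
Adding term by term: (15/2)u^2 - (3/2)u

P(u) = (15/2)u^2 - (3/2)u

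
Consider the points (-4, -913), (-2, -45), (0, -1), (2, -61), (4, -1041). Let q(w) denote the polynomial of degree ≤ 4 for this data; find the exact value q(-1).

Using Newton's divided-difference form:
q[-4,-2] = (-45 - (-913)) / (-2 - (-4)) = 434
q[-2,0] = (-1 - (-45)) / (0 - (-2)) = 22
q[0,2] = (-61 - (-1)) / (2 - 0) = -30
q[2,4] = (-1041 - (-61)) / (4 - 2) = -490
q[-4,-2,0] = (22 - 434) / (0 - (-4)) = -103
q[-2,0,2] = (-30 - 22) / (2 - (-2)) = -13
q[0,2,4] = (-490 - (-30)) / (4 - 0) = -115
q[-4,-2,0,2] = (-13 - (-103)) / (2 - (-4)) = 15
q[-2,0,2,4] = (-115 - (-13)) / (4 - (-2)) = -17
q[-4,-2,0,2,4] = (-17 - 15) / (4 - (-4)) = -4
q(-1) = -913 + 434·(3) + (-103)·(3)·(1) + 15·(3)·(1)·(-1) + (-4)·(3)·(1)·(-1)·(-3) = -1

-1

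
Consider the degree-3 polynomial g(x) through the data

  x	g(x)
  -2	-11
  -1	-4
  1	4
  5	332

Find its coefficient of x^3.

2

Build the Lagrange basis polynomials:
L_0(x) = (x + 1)(x - 1)(x - 5) / [-21] = -(1/21)x^3 + (5/21)x^2 + (1/21)x - 5/21
L_1(x) = (x + 2)(x - 1)(x - 5) / [12] = (1/12)x^3 - (1/3)x^2 - (7/12)x + 5/6
L_2(x) = (x + 2)(x + 1)(x - 5) / [-24] = -(1/24)x^3 + (1/12)x^2 + (13/24)x + 5/12
L_3(x) = (x + 2)(x + 1)(x - 1) / [168] = (1/168)x^3 + (1/84)x^2 - (1/168)x - 1/84
g(x) = (-11)·L_0 + (-4)·L_1 + 4·L_2 + 332·L_3
Only the coefficient of x^3 is needed; take it from each L_i and combine:
(-11)·(-1/21) + (-4)·(1/12) + 4·(-1/24) + 332·(1/168) = 2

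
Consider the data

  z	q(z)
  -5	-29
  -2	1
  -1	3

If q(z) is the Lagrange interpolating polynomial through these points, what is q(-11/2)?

L_0(-11/2) = (-7/2)·(-9/2)/[(-3)·(-4)] = 21/16
L_1(-11/2) = (-1/2)·(-9/2)/[(3)·(-1)] = -3/4
L_2(-11/2) = (-1/2)·(-7/2)/[(4)·(1)] = 7/16
Sum: (-29)·(21/16) + 1·(-3/4) + 3·(7/16) = -75/2

-75/2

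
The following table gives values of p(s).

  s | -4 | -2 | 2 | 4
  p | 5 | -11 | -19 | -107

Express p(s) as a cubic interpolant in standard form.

Build the Lagrange basis polynomials:
L_0(s) = (s + 2)(s - 2)(s - 4) / [-96] = -(1/96)s^3 + (1/24)s^2 + (1/24)s - 1/6
L_1(s) = (s + 4)(s - 2)(s - 4) / [48] = (1/48)s^3 - (1/24)s^2 - (1/3)s + 2/3
L_2(s) = (s + 4)(s + 2)(s - 4) / [-48] = -(1/48)s^3 - (1/24)s^2 + (1/3)s + 2/3
L_3(s) = (s + 4)(s + 2)(s - 2) / [96] = (1/96)s^3 + (1/24)s^2 - (1/24)s - 1/6
p(s) = 5·L_0 + (-11)·L_1 + (-19)·L_2 + (-107)·L_3
  5·L_0(s) = -(5/96)s^3 + (5/24)s^2 + (5/24)s - 5/6
  (-11)·L_1(s) = -(11/48)s^3 + (11/24)s^2 + (11/3)s - 22/3
  (-19)·L_2(s) = (19/48)s^3 + (19/24)s^2 - (19/3)s - 38/3
  (-107)·L_3(s) = -(107/96)s^3 - (107/24)s^2 + (107/24)s + 107/6
Adding term by term: -s^3 - 3s^2 + 2s - 3

p(s) = -s^3 - 3s^2 + 2s - 3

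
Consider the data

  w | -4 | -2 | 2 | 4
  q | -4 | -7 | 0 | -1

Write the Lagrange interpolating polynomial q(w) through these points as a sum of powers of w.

q(w) = -(11/96)w^3 + (1/12)w^2 + (53/24)w - 23/6

Build the Lagrange basis polynomials:
L_0(w) = (w + 2)(w - 2)(w - 4) / [-96] = -(1/96)w^3 + (1/24)w^2 + (1/24)w - 1/6
L_1(w) = (w + 4)(w - 2)(w - 4) / [48] = (1/48)w^3 - (1/24)w^2 - (1/3)w + 2/3
L_2(w) = (w + 4)(w + 2)(w - 4) / [-48] = -(1/48)w^3 - (1/24)w^2 + (1/3)w + 2/3
L_3(w) = (w + 4)(w + 2)(w - 2) / [96] = (1/96)w^3 + (1/24)w^2 - (1/24)w - 1/6
q(w) = (-4)·L_0 + (-7)·L_1 + 0·L_2 + (-1)·L_3
  (-4)·L_0(w) = (1/24)w^3 - (1/6)w^2 - (1/6)w + 2/3
  (-7)·L_1(w) = -(7/48)w^3 + (7/24)w^2 + (7/3)w - 14/3
  0·L_2(w) = 0
  (-1)·L_3(w) = -(1/96)w^3 - (1/24)w^2 + (1/24)w + 1/6
Adding term by term: -(11/96)w^3 + (1/12)w^2 + (53/24)w - 23/6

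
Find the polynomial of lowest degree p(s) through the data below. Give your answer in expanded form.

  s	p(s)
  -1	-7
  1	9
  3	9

L_0(s) = (s - 1)(s - 3) / [8] = (1/8)s^2 - (1/2)s + 3/8
L_1(s) = (s + 1)(s - 3) / [-4] = -(1/4)s^2 + (1/2)s + 3/4
L_2(s) = (s + 1)(s - 1) / [8] = (1/8)s^2 - 1/8
p(s) = (-7)·L_0 + 9·L_1 + 9·L_2
  (-7)·L_0(s) = -(7/8)s^2 + (7/2)s - 21/8
  9·L_1(s) = -(9/4)s^2 + (9/2)s + 27/4
  9·L_2(s) = (9/8)s^2 - 9/8
Adding term by term: -2s^2 + 8s + 3

p(s) = -2s^2 + 8s + 3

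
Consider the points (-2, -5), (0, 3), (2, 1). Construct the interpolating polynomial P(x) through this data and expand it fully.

P(x) = -(5/4)x^2 + (3/2)x + 3

Build the Lagrange basis polynomials:
L_0(x) = x(x - 2) / [8] = (1/8)x^2 - (1/4)x
L_1(x) = (x + 2)(x - 2) / [-4] = -(1/4)x^2 + 1
L_2(x) = (x + 2)x / [8] = (1/8)x^2 + (1/4)x
P(x) = (-5)·L_0 + 3·L_1 + 1·L_2
  (-5)·L_0(x) = -(5/8)x^2 + (5/4)x
  3·L_1(x) = -(3/4)x^2 + 3
  1·L_2(x) = (1/8)x^2 + (1/4)x
Adding term by term: -(5/4)x^2 + (3/2)x + 3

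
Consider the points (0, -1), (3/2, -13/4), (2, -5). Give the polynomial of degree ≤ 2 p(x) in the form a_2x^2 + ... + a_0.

p(x) = -x^2 - 1

Newton's divided differences:
p[0,3/2] = (-13/4 - (-1)) / (3/2 - 0) = -3/2
p[3/2,2] = (-5 - (-13/4)) / (2 - 3/2) = -7/2
p[0,3/2,2] = (-7/2 - (-3/2)) / (2 - 0) = -1
p(x) = -1 + (-3/2)·x + (-1)·x(x - 3/2)
Expanding: p(x) = -x^2 - 1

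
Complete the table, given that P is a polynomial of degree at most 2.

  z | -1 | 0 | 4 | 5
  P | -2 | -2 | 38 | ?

The 3 known values determine P uniquely (degree ≤ 2).
L_0(5) = (5)·(1)/[(-1)·(-5)] = 1
L_1(5) = (6)·(1)/[(1)·(-4)] = -3/2
L_2(5) = (6)·(5)/[(5)·(4)] = 3/2
Sum: (-2)·(1) + (-2)·(-3/2) + 38·(3/2) = 58

58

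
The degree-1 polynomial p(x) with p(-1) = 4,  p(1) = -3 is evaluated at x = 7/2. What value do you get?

-47/4

Evaluate each Lagrange basis at x = 7/2:
L_0(7/2) = (5/2)/[(-2)] = -5/4
L_1(7/2) = (9/2)/[(2)] = 9/4
Sum: 4·(-5/4) + (-3)·(9/4) = -47/4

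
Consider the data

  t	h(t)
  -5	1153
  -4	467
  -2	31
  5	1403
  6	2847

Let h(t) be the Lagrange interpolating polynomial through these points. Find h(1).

Evaluate each Lagrange basis at t = 1:
L_0(1) = (5)·(3)·(-4)·(-5)/[(-1)·(-3)·(-10)·(-11)] = 10/11
L_1(1) = (6)·(3)·(-4)·(-5)/[(1)·(-2)·(-9)·(-10)] = -2
L_2(1) = (6)·(5)·(-4)·(-5)/[(3)·(2)·(-7)·(-8)] = 25/14
L_3(1) = (6)·(5)·(3)·(-5)/[(10)·(9)·(7)·(-1)] = 5/7
L_4(1) = (6)·(5)·(3)·(-4)/[(11)·(10)·(8)·(1)] = -9/22
Sum: 1153·(10/11) + 467·(-2) + 31·(25/14) + 1403·(5/7) + 2847·(-9/22) = 7

7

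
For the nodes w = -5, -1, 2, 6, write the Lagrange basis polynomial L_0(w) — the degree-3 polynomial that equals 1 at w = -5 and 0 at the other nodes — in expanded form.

L_0(w) = -(1/308)w^3 + (1/44)w^2 - (1/77)w - 3/77

L_0(w) = (w + 1)(w - 2)(w - 6) / [(-4)·(-7)·(-11)]
       = (w^3 - 7w^2 + 4w + 12) / (-308)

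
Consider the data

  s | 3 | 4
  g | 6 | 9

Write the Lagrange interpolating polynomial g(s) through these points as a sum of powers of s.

L_0(s) = (s - 4) / [-1] = -s + 4
L_1(s) = (s - 3) / [1] = s - 3
g(s) = 6·L_0 + 9·L_1
  6·L_0(s) = -6s + 24
  9·L_1(s) = 9s - 27
Adding term by term: 3s - 3

g(s) = 3s - 3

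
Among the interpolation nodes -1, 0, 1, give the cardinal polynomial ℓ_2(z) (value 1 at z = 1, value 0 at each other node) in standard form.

ℓ_2(z) = (1/2)z^2 + (1/2)z

ℓ_2(z) = (z + 1)z / [(2)·(1)]
       = (z^2 + z) / (2)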